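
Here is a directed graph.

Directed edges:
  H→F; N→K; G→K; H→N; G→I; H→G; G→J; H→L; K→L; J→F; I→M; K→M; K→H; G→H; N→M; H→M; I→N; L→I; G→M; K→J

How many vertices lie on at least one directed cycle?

6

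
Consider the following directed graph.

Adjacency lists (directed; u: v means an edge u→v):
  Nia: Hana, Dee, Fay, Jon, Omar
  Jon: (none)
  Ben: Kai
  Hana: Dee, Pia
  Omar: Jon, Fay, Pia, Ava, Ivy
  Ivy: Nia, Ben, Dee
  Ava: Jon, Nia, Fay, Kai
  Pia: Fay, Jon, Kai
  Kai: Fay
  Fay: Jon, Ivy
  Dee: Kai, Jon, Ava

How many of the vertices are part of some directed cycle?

10

A vertex is on a directed cycle iff it belongs to a strongly connected component of size ≥ 2 (or has a self-loop).
The vertices on cycles are {Ava, Ben, Dee, Fay, Ivy, Kai, Nia, Pia, Hana, Omar} — 10 in total.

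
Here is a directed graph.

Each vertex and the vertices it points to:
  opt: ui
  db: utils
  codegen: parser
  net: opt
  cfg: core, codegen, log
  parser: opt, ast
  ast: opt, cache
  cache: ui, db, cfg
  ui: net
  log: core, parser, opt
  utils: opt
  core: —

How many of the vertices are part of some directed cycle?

9

A vertex is on a directed cycle iff it belongs to a strongly connected component of size ≥ 2 (or has a self-loop).
The vertices on cycles are {ui, ast, cfg, log, net, opt, cache, parser, codegen} — 9 in total.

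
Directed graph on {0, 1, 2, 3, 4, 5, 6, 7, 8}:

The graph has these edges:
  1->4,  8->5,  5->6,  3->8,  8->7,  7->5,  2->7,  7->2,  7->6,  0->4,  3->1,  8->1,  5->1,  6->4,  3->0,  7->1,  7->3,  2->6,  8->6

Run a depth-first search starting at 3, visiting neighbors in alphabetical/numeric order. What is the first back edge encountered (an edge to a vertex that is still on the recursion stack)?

DFS from 3 (visiting neighbors in alphabetical/numeric order); mark gray on enter, black on exit:
3 gray
  0 gray
    4 gray
    4 black
  0 black
  1 gray
    1→4: 4 black — skip
  1 black
  8 gray
    8→1: 1 black — skip
    5 gray
      5→1: 1 black — skip
      6 gray
        6→4: 4 black — skip
      6 black
    5 black
    8→6: 6 black — skip
    7 gray
      7→1: 1 black — skip
      2 gray
        2→6: 6 black — skip
        2→7: 7 is gray → back edge
First back edge: 2 → 7.

2->7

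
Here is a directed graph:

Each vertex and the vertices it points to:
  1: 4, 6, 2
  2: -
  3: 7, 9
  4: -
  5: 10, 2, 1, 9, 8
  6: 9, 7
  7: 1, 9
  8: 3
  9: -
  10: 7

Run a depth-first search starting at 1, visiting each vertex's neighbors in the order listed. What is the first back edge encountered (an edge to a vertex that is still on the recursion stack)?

DFS from 1 (visiting each vertex's neighbors in the order listed); mark gray on enter, black on exit:
1 gray
  4 gray
  4 black
  6 gray
    9 gray
    9 black
    7 gray
      7→1: 1 is gray → back edge
First back edge: 7 → 1.

7->1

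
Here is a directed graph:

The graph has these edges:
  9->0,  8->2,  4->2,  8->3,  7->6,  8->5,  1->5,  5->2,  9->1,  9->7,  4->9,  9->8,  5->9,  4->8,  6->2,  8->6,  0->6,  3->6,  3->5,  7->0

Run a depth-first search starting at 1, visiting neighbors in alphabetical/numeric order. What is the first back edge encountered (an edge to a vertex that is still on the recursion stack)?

9→1

DFS from 1 (visiting neighbors in alphabetical/numeric order); mark gray on enter, black on exit:
1 gray
  5 gray
    2 gray
    2 black
    9 gray
      0 gray
        6 gray
          6→2: 2 black — skip
        6 black
      0 black
      9→1: 1 is gray → back edge
First back edge: 9 → 1.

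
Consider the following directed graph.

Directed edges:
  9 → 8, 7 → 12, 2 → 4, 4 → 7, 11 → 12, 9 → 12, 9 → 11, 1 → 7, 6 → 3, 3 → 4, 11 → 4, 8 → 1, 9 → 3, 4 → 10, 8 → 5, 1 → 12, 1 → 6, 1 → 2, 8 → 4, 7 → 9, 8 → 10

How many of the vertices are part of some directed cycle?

A vertex is on a directed cycle iff it belongs to a strongly connected component of size ≥ 2 (or has a self-loop).
The vertices on cycles are {1, 2, 3, 4, 6, 7, 8, 9, 11} — 9 in total.

9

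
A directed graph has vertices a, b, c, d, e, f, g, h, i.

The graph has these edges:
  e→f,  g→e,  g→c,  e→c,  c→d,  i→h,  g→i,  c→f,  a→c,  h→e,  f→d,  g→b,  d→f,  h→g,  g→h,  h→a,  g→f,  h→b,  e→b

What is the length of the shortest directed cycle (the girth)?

2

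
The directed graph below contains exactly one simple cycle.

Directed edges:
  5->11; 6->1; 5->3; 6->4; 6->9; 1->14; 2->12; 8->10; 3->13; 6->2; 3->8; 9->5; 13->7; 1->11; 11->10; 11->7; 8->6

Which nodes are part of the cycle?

3, 5, 6, 8, 9

DFS with gray/black marking from 3:
3 gray
  8 gray
    6 gray
      2 gray
        12 gray
        12 black
      2 black
      1 gray
        11 gray
          10 gray
          10 black
          7 gray
          7 black
        11 black
        14 gray
        14 black
      1 black
      9 gray
        5 gray
          5→3: 3 is gray → back edge
Back edge closes the cycle 3 → 8 → 6 → 9 → 5 → 3; its vertices are {3, 5, 6, 8, 9}.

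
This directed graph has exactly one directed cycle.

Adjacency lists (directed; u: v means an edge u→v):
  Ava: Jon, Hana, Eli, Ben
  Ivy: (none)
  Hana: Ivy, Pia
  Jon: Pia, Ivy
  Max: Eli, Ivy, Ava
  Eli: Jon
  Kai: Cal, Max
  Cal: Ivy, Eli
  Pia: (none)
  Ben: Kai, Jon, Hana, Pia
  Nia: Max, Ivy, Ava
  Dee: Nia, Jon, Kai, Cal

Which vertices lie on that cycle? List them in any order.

DFS with gray/black marking from Kai:
Kai gray
  Cal gray
    Ivy gray
    Ivy black
    Eli gray
      Jon gray
        Pia gray
        Pia black
        Jon→Ivy: Ivy black — skip
      Jon black
    Eli black
  Cal black
  Max gray
    Max→Eli: Eli black — skip
    Max→Ivy: Ivy black — skip
    Ava gray
      Ava→Jon: Jon black — skip
      Hana gray
        Hana→Ivy: Ivy black — skip
        Hana→Pia: Pia black — skip
      Hana black
      Ava→Eli: Eli black — skip
      Ben gray
        Ben→Kai: Kai is gray → back edge
Back edge closes the cycle Kai → Max → Ava → Ben → Kai; its vertices are {Ava, Ben, Kai, Max}.

Ava, Ben, Kai, Max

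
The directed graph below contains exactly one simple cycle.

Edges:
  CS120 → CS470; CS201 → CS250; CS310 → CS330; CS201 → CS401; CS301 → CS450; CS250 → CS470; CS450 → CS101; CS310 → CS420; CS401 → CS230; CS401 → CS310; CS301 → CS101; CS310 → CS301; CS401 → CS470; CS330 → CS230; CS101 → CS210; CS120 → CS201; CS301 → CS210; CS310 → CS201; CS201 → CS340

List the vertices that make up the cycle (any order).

CS201, CS310, CS401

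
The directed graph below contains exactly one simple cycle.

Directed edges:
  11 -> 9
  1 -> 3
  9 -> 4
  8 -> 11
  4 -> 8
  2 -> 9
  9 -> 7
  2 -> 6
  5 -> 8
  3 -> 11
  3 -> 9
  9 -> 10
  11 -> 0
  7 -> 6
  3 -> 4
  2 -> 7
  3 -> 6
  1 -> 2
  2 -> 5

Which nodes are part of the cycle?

4, 8, 9, 11

DFS with gray/black marking from 11:
11 gray
  9 gray
    10 gray
    10 black
    7 gray
      6 gray
      6 black
    7 black
    4 gray
      8 gray
        8→11: 11 is gray → back edge
Back edge closes the cycle 11 → 9 → 4 → 8 → 11; its vertices are {4, 8, 9, 11}.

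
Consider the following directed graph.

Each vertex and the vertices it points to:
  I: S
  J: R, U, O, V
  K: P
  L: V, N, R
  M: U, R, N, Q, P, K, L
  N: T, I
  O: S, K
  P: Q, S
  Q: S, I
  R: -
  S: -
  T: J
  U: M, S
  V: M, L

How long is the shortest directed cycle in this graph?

For each vertex v, BFS finds the shortest path from v back to v.
The shortest such closed walk is V → L → V, length 2.

2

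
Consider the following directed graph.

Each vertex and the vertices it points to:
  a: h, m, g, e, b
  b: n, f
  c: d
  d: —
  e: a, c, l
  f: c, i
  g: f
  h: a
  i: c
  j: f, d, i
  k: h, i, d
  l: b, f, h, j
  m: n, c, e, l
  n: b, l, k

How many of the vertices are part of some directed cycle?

8

A vertex is on a directed cycle iff it belongs to a strongly connected component of size ≥ 2 (or has a self-loop).
The vertices on cycles are {a, b, e, h, k, l, m, n} — 8 in total.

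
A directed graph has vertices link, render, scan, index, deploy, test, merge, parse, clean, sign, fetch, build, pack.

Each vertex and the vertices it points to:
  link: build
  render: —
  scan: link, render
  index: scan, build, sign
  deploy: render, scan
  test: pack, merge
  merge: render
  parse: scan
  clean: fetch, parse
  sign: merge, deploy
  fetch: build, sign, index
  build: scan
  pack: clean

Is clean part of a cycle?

clean lies on a cycle iff there is a path from clean back to itself.
Exploring from clean, it never reaches itself; equivalently, its strongly connected component is a singleton.

No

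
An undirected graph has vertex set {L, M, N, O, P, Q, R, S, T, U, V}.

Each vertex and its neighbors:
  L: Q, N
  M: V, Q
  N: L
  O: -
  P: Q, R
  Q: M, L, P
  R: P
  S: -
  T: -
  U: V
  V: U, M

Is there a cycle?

No

DFS, tracking each vertex's parent; an edge to a visited non-parent vertex closes a cycle.
Start from V:
visit V (parent –)
  visit U (parent V)
    U–V: parent, skip
  visit M (parent V)
    M–V: parent, skip
    visit Q (parent M)
      Q–M: parent, skip
      visit L (parent Q)
        L–Q: parent, skip
        visit N (parent L)
          N–L: parent, skip
      visit P (parent Q)
        P–Q: parent, skip
        visit R (parent P)
          R–P: parent, skip
visit O (parent –)
visit S (parent –)
visit T (parent –)
No non-parent visited neighbor found — the graph is a forest.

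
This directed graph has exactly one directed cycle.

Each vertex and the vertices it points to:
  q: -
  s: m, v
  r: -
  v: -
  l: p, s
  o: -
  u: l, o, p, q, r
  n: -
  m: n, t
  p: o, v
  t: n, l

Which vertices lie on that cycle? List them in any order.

DFS with gray/black marking from l:
l gray
  p gray
    o gray
    o black
    v gray
    v black
  p black
  s gray
    m gray
      n gray
      n black
      t gray
        t→n: n black — skip
        t→l: l is gray → back edge
Back edge closes the cycle l → s → m → t → l; its vertices are {l, m, s, t}.

l, m, s, t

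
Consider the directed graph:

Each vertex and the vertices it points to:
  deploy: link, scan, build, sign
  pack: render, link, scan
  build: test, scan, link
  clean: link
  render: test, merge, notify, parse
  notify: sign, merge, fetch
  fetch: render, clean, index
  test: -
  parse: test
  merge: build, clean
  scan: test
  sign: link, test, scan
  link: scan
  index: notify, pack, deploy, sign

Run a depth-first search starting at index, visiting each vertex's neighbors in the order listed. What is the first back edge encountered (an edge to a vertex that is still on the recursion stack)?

DFS from index (visiting each vertex's neighbors in the order listed); mark gray on enter, black on exit:
index gray
  notify gray
    sign gray
      link gray
        scan gray
          test gray
          test black
        scan black
      link black
      sign→test: test black — skip
      sign→scan: scan black — skip
    sign black
    merge gray
      build gray
        build→test: test black — skip
        build→scan: scan black — skip
        build→link: link black — skip
      build black
      clean gray
        clean→link: link black — skip
      clean black
    merge black
    fetch gray
      render gray
        render→test: test black — skip
        render→merge: merge black — skip
        render→notify: notify is gray → back edge
First back edge: render → notify.

render->notify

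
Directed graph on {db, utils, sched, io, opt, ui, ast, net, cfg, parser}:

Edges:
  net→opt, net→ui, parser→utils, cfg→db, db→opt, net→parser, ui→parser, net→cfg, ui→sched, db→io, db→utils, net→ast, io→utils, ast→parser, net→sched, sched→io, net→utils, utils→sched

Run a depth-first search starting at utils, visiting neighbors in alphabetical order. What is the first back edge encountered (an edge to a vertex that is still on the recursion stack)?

io→utils

DFS from utils (visiting neighbors in alphabetical order); mark gray on enter, black on exit:
utils gray
  sched gray
    io gray
      io→utils: utils is gray → back edge
First back edge: io → utils.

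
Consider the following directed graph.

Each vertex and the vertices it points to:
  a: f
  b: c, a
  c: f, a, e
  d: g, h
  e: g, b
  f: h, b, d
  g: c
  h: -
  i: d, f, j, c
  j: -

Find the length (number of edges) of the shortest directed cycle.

For each vertex v, BFS finds the shortest path from v back to v.
The shortest such closed walk is f → b → c → f, length 3.

3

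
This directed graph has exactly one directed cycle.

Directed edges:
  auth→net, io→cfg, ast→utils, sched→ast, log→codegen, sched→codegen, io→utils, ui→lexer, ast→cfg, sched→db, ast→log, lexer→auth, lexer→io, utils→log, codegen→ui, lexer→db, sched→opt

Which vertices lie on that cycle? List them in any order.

DFS with gray/black marking from codegen:
codegen gray
  ui gray
    lexer gray
      auth gray
        net gray
        net black
      auth black
      db gray
      db black
      io gray
        utils gray
          log gray
            log→codegen: codegen is gray → back edge
Back edge closes the cycle codegen → ui → lexer → io → utils → log → codegen; its vertices are {io, ui, log, lexer, utils, codegen}.

io, ui, log, lexer, utils, codegen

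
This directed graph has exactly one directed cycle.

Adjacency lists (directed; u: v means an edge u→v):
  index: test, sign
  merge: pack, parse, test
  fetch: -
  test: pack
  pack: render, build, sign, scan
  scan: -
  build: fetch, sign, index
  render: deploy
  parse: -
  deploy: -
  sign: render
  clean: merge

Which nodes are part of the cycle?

DFS with gray/black marking from pack:
pack gray
  render gray
    deploy gray
    deploy black
  render black
  build gray
    fetch gray
    fetch black
    sign gray
      sign→render: render black — skip
    sign black
    index gray
      test gray
        test→pack: pack is gray → back edge
Back edge closes the cycle pack → build → index → test → pack; its vertices are {pack, test, build, index}.

pack, test, build, index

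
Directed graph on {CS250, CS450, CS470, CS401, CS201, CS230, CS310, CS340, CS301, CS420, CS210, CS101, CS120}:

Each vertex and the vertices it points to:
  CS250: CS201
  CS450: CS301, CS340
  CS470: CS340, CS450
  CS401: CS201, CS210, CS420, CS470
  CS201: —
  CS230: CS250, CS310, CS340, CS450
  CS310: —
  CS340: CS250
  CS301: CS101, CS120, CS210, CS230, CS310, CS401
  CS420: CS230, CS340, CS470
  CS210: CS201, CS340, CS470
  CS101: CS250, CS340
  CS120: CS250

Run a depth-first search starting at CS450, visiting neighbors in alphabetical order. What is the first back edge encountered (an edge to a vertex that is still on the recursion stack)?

DFS from CS450 (visiting neighbors in alphabetical order); mark gray on enter, black on exit:
CS450 gray
  CS301 gray
    CS101 gray
      CS250 gray
        CS201 gray
        CS201 black
      CS250 black
      CS340 gray
        CS340→CS250: CS250 black — skip
      CS340 black
    CS101 black
    CS120 gray
      CS120→CS250: CS250 black — skip
    CS120 black
    CS210 gray
      CS210→CS201: CS201 black — skip
      CS210→CS340: CS340 black — skip
      CS470 gray
        CS470→CS340: CS340 black — skip
        CS470→CS450: CS450 is gray → back edge
First back edge: CS470 → CS450.

CS470->CS450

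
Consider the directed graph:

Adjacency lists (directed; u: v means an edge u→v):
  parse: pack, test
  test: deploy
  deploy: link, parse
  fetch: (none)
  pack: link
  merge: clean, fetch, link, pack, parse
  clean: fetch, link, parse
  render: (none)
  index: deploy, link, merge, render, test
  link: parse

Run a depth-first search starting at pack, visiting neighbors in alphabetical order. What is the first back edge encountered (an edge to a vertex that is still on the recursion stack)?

parse→pack

DFS from pack (visiting neighbors in alphabetical order); mark gray on enter, black on exit:
pack gray
  link gray
    parse gray
      parse→pack: pack is gray → back edge
First back edge: parse → pack.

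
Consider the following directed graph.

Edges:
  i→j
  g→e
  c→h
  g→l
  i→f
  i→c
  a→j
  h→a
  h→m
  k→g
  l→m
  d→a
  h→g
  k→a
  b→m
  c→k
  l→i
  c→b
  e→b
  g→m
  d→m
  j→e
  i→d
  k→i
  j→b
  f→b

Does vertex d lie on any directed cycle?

d lies on a cycle iff there is a path from d back to itself.
Exploring from d, it never reaches itself; equivalently, its strongly connected component is a singleton.

No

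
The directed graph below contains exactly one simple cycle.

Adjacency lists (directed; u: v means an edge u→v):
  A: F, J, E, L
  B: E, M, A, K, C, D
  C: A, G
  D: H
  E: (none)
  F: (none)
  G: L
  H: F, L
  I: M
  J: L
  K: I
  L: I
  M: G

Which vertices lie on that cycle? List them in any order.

G, I, L, M

DFS with gray/black marking from I:
I gray
  M gray
    G gray
      L gray
        L→I: I is gray → back edge
Back edge closes the cycle I → M → G → L → I; its vertices are {G, I, L, M}.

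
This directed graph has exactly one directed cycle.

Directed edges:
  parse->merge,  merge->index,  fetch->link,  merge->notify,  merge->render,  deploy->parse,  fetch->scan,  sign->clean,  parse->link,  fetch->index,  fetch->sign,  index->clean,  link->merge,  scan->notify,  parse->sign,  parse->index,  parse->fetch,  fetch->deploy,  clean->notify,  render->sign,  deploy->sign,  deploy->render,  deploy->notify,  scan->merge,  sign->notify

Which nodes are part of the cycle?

fetch, parse, deploy

DFS with gray/black marking from fetch:
fetch gray
  index gray
    clean gray
      notify gray
      notify black
    clean black
  index black
  sign gray
    sign→notify: notify black — skip
    sign→clean: clean black — skip
  sign black
  deploy gray
    render gray
      render→sign: sign black — skip
    render black
    parse gray
      link gray
        merge gray
          merge→render: render black — skip
          merge→index: index black — skip
          merge→notify: notify black — skip
        merge black
      link black
      parse→index: index black — skip
      parse→merge: merge black — skip
      parse→sign: sign black — skip
      parse→fetch: fetch is gray → back edge
Back edge closes the cycle fetch → deploy → parse → fetch; its vertices are {fetch, parse, deploy}.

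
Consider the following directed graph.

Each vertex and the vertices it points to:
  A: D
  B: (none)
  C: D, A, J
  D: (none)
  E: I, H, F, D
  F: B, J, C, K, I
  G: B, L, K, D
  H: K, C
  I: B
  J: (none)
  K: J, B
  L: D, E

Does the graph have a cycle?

No

DFS with white/gray/black marking, starting from L:
L gray
  D gray
  D black
  E gray
    I gray
      B gray
      B black
    I black
    H gray
      K gray
        J gray
        J black
        K→B: B black — skip
      K black
      C gray
        C→D: D black — skip
        A gray
          A→D: D black — skip
        A black
        C→J: J black — skip
      C black
    H black
    F gray
      F→B: B black — skip
      F→J: J black — skip
      F→C: C black — skip
      F→K: K black — skip
      F→I: I black — skip
    F black
    E→D: D black — skip
  E black
L black
G gray
  G→B: B black — skip
  G→L: L black — skip
  G→K: K black — skip
  G→D: D black — skip
G black
Every edge goes to a white or black vertex — no back edge, so the graph is acyclic.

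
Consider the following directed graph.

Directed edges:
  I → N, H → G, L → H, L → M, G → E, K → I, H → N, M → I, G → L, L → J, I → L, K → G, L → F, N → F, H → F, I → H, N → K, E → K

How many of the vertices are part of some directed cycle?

8

A vertex is on a directed cycle iff it belongs to a strongly connected component of size ≥ 2 (or has a self-loop).
The vertices on cycles are {E, G, H, I, K, L, M, N} — 8 in total.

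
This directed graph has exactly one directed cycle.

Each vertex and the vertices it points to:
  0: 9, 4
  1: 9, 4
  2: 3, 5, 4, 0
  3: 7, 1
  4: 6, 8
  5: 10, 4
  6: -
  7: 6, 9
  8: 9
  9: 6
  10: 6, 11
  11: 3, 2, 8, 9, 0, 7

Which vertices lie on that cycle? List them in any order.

2, 5, 10, 11

DFS with gray/black marking from 11:
11 gray
  3 gray
    7 gray
      6 gray
      6 black
      9 gray
        9→6: 6 black — skip
      9 black
    7 black
    1 gray
      1→9: 9 black — skip
      4 gray
        4→6: 6 black — skip
        8 gray
          8→9: 9 black — skip
        8 black
      4 black
    1 black
  3 black
  2 gray
    2→3: 3 black — skip
    5 gray
      10 gray
        10→6: 6 black — skip
        10→11: 11 is gray → back edge
Back edge closes the cycle 11 → 2 → 5 → 10 → 11; its vertices are {2, 5, 10, 11}.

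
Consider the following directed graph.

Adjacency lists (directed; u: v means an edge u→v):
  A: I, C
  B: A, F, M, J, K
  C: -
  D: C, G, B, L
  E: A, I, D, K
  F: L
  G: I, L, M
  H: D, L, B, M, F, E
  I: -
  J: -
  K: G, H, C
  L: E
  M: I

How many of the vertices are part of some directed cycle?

8

A vertex is on a directed cycle iff it belongs to a strongly connected component of size ≥ 2 (or has a self-loop).
The vertices on cycles are {B, D, E, F, G, H, K, L} — 8 in total.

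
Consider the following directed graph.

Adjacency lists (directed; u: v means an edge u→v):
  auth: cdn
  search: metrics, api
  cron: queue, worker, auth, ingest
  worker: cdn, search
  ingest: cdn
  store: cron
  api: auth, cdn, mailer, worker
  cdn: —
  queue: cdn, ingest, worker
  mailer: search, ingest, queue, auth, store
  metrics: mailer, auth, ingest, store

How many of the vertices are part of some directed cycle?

8

A vertex is on a directed cycle iff it belongs to a strongly connected component of size ≥ 2 (or has a self-loop).
The vertices on cycles are {api, cron, queue, store, mailer, search, worker, metrics} — 8 in total.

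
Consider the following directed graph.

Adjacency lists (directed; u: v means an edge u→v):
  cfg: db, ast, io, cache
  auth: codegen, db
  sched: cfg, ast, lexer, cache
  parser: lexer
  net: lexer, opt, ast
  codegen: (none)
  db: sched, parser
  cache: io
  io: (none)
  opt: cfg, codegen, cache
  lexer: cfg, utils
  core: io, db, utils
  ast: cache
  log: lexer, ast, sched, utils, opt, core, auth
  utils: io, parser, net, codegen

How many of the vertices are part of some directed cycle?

A vertex is on a directed cycle iff it belongs to a strongly connected component of size ≥ 2 (or has a self-loop).
The vertices on cycles are {db, cfg, net, opt, lexer, sched, utils, parser} — 8 in total.

8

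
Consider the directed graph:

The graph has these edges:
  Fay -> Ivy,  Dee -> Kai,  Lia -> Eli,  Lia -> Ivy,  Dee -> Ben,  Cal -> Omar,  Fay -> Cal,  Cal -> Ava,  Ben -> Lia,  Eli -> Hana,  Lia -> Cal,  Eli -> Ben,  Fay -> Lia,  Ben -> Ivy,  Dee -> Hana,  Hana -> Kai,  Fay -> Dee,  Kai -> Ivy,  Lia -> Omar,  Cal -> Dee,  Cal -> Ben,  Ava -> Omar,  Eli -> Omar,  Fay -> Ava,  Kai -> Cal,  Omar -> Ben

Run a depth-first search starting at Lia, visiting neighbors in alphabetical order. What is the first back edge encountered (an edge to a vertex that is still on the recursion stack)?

DFS from Lia (visiting neighbors in alphabetical order); mark gray on enter, black on exit:
Lia gray
  Cal gray
    Ava gray
      Omar gray
        Ben gray
          Ivy gray
          Ivy black
          Ben→Lia: Lia is gray → back edge
First back edge: Ben → Lia.

Ben->Lia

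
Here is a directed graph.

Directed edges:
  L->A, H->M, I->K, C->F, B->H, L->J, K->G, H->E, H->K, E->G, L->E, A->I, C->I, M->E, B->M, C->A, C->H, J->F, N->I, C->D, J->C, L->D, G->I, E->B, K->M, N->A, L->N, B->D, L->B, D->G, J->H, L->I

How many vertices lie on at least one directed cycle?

8

A vertex is on a directed cycle iff it belongs to a strongly connected component of size ≥ 2 (or has a self-loop).
The vertices on cycles are {B, D, E, G, H, I, K, M} — 8 in total.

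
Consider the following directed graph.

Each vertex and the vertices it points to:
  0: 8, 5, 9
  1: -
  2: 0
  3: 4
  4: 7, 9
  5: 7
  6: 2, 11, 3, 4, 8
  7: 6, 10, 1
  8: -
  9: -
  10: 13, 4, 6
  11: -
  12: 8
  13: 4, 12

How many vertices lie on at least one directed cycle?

9

A vertex is on a directed cycle iff it belongs to a strongly connected component of size ≥ 2 (or has a self-loop).
The vertices on cycles are {0, 2, 3, 4, 5, 6, 7, 10, 13} — 9 in total.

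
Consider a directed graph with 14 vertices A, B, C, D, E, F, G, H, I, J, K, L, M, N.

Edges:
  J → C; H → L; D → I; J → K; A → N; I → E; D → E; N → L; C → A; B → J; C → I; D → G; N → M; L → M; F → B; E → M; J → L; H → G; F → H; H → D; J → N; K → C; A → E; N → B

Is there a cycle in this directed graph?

DFS with white/gray/black marking, starting from N:
N gray
  L gray
    M gray
    M black
  L black
  N→M: M black — skip
  B gray
    J gray
      K gray
        C gray
          A gray
            E gray
              E→M: M black — skip
            E black
            A→N: N is gray → back edge
Back edge found, so a cycle exists: N → B → J → K → C → A → N.

Yes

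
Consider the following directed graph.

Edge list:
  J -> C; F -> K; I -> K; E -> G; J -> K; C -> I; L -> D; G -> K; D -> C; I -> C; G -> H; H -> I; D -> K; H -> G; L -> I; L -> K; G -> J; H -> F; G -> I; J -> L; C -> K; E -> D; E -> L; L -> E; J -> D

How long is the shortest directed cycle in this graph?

For each vertex v, BFS finds the shortest path from v back to v.
The shortest such closed walk is H → G → H, length 2.

2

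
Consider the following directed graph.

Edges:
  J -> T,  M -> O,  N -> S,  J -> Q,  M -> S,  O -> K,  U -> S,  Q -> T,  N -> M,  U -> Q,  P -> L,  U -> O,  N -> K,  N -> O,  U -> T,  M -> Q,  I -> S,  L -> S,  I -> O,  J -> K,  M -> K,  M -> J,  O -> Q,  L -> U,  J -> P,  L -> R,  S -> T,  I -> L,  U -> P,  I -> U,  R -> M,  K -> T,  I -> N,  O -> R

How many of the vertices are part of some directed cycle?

7

A vertex is on a directed cycle iff it belongs to a strongly connected component of size ≥ 2 (or has a self-loop).
The vertices on cycles are {J, L, M, O, P, R, U} — 7 in total.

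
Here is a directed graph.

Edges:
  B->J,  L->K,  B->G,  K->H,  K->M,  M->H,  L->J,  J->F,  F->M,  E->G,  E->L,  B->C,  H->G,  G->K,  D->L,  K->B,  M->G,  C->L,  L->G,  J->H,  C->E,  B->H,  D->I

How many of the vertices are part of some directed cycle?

10

A vertex is on a directed cycle iff it belongs to a strongly connected component of size ≥ 2 (or has a self-loop).
The vertices on cycles are {B, C, E, F, G, H, J, K, L, M} — 10 in total.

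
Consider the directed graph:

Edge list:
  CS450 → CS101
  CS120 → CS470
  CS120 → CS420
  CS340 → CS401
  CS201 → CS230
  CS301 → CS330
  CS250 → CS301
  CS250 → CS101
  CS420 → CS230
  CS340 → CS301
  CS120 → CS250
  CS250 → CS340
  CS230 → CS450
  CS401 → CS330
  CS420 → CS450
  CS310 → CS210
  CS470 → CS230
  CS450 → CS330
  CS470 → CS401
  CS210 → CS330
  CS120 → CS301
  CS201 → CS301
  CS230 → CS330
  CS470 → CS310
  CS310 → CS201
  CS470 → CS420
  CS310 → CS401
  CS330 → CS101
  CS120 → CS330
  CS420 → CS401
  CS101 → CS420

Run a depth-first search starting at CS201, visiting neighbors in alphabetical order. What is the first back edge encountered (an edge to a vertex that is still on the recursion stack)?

DFS from CS201 (visiting neighbors in alphabetical order); mark gray on enter, black on exit:
CS201 gray
  CS230 gray
    CS330 gray
      CS101 gray
        CS420 gray
          CS420→CS230: CS230 is gray → back edge
First back edge: CS420 → CS230.

CS420→CS230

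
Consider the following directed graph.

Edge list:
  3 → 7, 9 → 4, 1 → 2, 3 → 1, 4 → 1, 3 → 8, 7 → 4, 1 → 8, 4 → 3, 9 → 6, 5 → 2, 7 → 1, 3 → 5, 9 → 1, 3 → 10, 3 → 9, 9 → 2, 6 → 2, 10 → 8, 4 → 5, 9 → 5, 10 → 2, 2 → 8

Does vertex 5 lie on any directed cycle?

5 lies on a cycle iff there is a path from 5 back to itself.
Exploring from 5, it never reaches itself; equivalently, its strongly connected component is a singleton.

No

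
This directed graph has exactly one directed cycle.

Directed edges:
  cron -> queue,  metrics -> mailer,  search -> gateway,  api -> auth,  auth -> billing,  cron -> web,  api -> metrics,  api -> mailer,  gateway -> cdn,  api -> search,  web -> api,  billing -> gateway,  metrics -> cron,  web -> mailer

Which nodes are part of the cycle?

api, web, cron, metrics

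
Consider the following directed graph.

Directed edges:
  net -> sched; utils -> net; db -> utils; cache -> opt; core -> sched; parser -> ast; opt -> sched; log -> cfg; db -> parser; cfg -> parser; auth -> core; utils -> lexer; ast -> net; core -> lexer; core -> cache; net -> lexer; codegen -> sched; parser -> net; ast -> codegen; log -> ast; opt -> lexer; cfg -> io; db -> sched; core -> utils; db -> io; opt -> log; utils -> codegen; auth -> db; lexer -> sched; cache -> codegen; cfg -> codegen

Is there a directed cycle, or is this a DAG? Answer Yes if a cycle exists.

DFS with white/gray/black marking, starting from core:
core gray
  lexer gray
    sched gray
    sched black
  lexer black
  core→sched: sched black — skip
  cache gray
    opt gray
      log gray
        ast gray
          codegen gray
            codegen→sched: sched black — skip
          codegen black
          net gray
            net→sched: sched black — skip
            net→lexer: lexer black — skip
          net black
        ast black
        cfg gray
          cfg→codegen: codegen black — skip
          parser gray
            parser→ast: ast black — skip
            parser→net: net black — skip
          parser black
          io gray
          io black
        cfg black
      log black
      opt→sched: sched black — skip
      opt→lexer: lexer black — skip
    opt black
    cache→codegen: codegen black — skip
  cache black
  utils gray
    utils→lexer: lexer black — skip
    utils→net: net black — skip
    utils→codegen: codegen black — skip
  utils black
core black
auth gray
  db gray
    db→io: io black — skip
    db→sched: sched black — skip
    db→parser: parser black — skip
    db→utils: utils black — skip
  db black
  auth→core: core black — skip
auth black
Every edge goes to a white or black vertex — no back edge, so the graph is acyclic.

No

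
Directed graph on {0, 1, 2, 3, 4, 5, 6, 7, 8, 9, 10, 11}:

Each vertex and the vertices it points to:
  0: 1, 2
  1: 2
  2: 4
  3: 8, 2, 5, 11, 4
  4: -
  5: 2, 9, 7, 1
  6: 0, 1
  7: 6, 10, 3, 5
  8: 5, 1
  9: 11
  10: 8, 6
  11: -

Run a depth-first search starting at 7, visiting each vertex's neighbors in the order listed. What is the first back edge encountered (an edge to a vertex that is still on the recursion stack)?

5→7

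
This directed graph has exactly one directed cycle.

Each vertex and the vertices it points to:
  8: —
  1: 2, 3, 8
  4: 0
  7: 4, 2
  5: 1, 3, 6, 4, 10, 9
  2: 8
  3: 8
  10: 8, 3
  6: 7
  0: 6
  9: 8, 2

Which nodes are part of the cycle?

0, 4, 6, 7

DFS with gray/black marking from 6:
6 gray
  7 gray
    4 gray
      0 gray
        0→6: 6 is gray → back edge
Back edge closes the cycle 6 → 7 → 4 → 0 → 6; its vertices are {0, 4, 6, 7}.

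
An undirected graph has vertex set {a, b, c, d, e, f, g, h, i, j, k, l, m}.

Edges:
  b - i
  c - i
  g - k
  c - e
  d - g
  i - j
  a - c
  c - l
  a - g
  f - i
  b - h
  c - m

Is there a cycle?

No

DFS, tracking each vertex's parent; an edge to a visited non-parent vertex closes a cycle.
Start from f:
visit f (parent –)
  visit i (parent f)
    visit b (parent i)
      visit h (parent b)
        h–b: parent, skip
      b–i: parent, skip
    i–f: parent, skip
    visit c (parent i)
      visit l (parent c)
        l–c: parent, skip
      visit a (parent c)
        a–c: parent, skip
        visit g (parent a)
          g–a: parent, skip
          visit d (parent g)
            d–g: parent, skip
          visit k (parent g)
            k–g: parent, skip
      visit e (parent c)
        e–c: parent, skip
      c–i: parent, skip
      visit m (parent c)
        m–c: parent, skip
    visit j (parent i)
      j–i: parent, skip
No non-parent visited neighbor found — the graph is a forest.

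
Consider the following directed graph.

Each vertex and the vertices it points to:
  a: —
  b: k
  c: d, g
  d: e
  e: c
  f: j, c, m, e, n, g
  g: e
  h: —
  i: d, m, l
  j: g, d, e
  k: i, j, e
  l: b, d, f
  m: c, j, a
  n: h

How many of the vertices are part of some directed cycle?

A vertex is on a directed cycle iff it belongs to a strongly connected component of size ≥ 2 (or has a self-loop).
The vertices on cycles are {b, c, d, e, g, i, k, l} — 8 in total.

8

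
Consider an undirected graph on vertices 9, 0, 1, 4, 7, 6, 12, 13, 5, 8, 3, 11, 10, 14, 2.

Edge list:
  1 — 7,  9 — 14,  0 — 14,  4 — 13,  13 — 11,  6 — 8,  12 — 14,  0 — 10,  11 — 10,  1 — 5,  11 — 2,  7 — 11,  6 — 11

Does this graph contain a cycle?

DFS, tracking each vertex's parent; an edge to a visited non-parent vertex closes a cycle.
Start from 7:
visit 7 (parent –)
  visit 1 (parent 7)
    visit 5 (parent 1)
      5–1: parent, skip
    1–7: parent, skip
  visit 11 (parent 7)
    visit 10 (parent 11)
      10–11: parent, skip
      visit 0 (parent 10)
        visit 14 (parent 0)
          14–0: parent, skip
          visit 12 (parent 14)
            12–14: parent, skip
          visit 9 (parent 14)
            9–14: parent, skip
        0–10: parent, skip
    11–7: parent, skip
    visit 6 (parent 11)
      6–11: parent, skip
      visit 8 (parent 6)
        8–6: parent, skip
    visit 2 (parent 11)
      2–11: parent, skip
    visit 13 (parent 11)
      visit 4 (parent 13)
        4–13: parent, skip
      13–11: parent, skip
visit 3 (parent –)
No non-parent visited neighbor found — the graph is a forest.

No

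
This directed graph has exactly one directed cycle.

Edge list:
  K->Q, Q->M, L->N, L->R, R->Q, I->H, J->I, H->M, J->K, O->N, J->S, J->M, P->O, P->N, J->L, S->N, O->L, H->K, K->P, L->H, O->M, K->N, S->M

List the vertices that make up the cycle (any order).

H, K, L, O, P

DFS with gray/black marking from L:
L gray
  R gray
    Q gray
      M gray
      M black
    Q black
  R black
  H gray
    K gray
      K→Q: Q black — skip
      P gray
        N gray
        N black
        O gray
          O→N: N black — skip
          O→L: L is gray → back edge
Back edge closes the cycle L → H → K → P → O → L; its vertices are {H, K, L, O, P}.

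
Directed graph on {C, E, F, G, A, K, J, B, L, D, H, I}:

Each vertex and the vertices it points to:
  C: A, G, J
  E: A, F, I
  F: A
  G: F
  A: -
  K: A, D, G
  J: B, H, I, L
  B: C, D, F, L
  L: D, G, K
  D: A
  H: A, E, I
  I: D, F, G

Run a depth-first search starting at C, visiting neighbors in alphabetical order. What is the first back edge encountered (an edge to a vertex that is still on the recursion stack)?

B->C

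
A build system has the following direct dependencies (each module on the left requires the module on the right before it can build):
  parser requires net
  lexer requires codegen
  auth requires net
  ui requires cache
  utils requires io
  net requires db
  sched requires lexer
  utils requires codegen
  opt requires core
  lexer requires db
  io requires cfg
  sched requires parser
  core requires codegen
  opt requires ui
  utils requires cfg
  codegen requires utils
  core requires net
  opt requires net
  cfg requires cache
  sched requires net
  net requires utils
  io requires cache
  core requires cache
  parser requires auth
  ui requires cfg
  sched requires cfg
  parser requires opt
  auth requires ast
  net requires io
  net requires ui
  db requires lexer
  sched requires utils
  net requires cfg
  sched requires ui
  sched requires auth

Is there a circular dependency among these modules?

Yes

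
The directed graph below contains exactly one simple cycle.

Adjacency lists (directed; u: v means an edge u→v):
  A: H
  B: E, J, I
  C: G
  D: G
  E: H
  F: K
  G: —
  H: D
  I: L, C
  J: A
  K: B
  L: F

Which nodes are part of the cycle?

DFS with gray/black marking from K:
K gray
  B gray
    E gray
      H gray
        D gray
          G gray
          G black
        D black
      H black
    E black
    J gray
      A gray
        A→H: H black — skip
      A black
    J black
    I gray
      L gray
        F gray
          F→K: K is gray → back edge
Back edge closes the cycle K → B → I → L → F → K; its vertices are {B, F, I, K, L}.

B, F, I, K, L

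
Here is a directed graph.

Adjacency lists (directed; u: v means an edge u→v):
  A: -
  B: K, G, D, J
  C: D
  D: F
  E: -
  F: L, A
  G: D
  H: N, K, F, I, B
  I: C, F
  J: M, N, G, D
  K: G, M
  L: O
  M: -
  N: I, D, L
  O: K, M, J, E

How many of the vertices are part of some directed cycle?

A vertex is on a directed cycle iff it belongs to a strongly connected component of size ≥ 2 (or has a self-loop).
The vertices on cycles are {C, D, F, G, I, J, K, L, N, O} — 10 in total.

10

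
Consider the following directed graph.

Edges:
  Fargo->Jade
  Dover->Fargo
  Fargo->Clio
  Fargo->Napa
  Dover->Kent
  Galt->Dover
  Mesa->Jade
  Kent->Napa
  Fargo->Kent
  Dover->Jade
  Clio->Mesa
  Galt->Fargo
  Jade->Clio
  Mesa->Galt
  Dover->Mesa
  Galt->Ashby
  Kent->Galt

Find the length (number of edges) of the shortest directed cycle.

For each vertex v, BFS finds the shortest path from v back to v.
The shortest such closed walk is Galt → Fargo → Kent → Galt, length 3.

3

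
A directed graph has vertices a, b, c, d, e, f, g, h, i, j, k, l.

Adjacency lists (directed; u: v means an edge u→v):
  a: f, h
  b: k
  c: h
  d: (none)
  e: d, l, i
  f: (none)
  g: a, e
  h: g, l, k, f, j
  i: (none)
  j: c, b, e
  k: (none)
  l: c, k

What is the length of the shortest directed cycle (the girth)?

3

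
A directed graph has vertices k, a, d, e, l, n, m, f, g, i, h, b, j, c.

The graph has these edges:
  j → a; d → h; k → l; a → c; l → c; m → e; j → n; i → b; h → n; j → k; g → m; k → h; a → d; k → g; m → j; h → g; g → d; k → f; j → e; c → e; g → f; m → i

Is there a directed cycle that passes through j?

Yes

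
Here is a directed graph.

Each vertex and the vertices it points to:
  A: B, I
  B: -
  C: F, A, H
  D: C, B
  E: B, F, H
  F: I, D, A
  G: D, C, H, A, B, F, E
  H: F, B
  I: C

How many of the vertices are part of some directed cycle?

6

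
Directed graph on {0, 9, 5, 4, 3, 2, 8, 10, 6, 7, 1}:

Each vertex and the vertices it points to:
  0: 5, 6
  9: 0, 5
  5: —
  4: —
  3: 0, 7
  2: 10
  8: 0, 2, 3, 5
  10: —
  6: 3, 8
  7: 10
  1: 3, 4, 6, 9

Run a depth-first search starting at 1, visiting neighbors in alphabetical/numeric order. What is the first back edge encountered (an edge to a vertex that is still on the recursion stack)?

6→3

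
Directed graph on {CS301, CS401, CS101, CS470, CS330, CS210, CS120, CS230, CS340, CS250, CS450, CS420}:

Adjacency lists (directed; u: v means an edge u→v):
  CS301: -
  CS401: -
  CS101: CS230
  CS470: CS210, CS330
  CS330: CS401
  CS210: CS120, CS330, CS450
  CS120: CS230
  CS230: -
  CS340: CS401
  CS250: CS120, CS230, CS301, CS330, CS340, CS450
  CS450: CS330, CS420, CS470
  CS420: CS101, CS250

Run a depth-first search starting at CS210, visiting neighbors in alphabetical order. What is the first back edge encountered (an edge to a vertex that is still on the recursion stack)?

DFS from CS210 (visiting neighbors in alphabetical order); mark gray on enter, black on exit:
CS210 gray
  CS120 gray
    CS230 gray
    CS230 black
  CS120 black
  CS330 gray
    CS401 gray
    CS401 black
  CS330 black
  CS450 gray
    CS450→CS330: CS330 black — skip
    CS420 gray
      CS101 gray
        CS101→CS230: CS230 black — skip
      CS101 black
      CS250 gray
        CS250→CS120: CS120 black — skip
        CS250→CS230: CS230 black — skip
        CS301 gray
        CS301 black
        CS250→CS330: CS330 black — skip
        CS340 gray
          CS340→CS401: CS401 black — skip
        CS340 black
        CS250→CS450: CS450 is gray → back edge
First back edge: CS250 → CS450.

CS250->CS450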